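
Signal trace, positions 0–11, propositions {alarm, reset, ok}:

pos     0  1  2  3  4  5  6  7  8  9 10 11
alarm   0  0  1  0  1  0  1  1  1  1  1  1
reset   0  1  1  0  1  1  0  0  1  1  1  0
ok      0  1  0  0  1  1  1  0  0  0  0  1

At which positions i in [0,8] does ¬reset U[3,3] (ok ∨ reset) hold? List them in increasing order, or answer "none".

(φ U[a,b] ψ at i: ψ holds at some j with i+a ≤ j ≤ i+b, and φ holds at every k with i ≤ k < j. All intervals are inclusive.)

none

Evaluate at each i in [0,8]:
  i=0: ✗ (no rhs in [3,3])
  i=1: ✗ (lhs fails at k=1 before rhs at j=4)
  i=2: ✗ (lhs fails at k=2 before rhs at j=5)
  i=3: ✗ (lhs fails at k=4 before rhs at j=6)
  i=4: ✗ (no rhs in [7,7])
  i=5: ✗ (lhs fails at k=5 before rhs at j=8)
  i=6: ✗ (lhs fails at k=8 before rhs at j=9)
  i=7: ✗ (lhs fails at k=8 before rhs at j=10)
  i=8: ✗ (lhs fails at k=8 before rhs at j=11)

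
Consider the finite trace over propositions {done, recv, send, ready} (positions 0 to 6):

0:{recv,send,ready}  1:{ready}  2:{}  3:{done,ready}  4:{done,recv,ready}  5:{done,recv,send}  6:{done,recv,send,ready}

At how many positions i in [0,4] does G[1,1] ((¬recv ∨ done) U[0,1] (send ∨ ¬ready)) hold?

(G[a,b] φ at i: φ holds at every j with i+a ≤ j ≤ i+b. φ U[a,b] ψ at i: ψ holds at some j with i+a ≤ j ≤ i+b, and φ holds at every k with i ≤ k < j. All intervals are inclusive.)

4

Evaluate at each i in [0,4]:
  i=0: ✓ (all of [1,1])
  i=1: ✓ (all of [2,2])
  i=2: ✗ (fails at j=3)
  i=3: ✓ (all of [4,4])
  i=4: ✓ (all of [5,5])
Positions where it holds: {0, 1, 3, 4} → 4.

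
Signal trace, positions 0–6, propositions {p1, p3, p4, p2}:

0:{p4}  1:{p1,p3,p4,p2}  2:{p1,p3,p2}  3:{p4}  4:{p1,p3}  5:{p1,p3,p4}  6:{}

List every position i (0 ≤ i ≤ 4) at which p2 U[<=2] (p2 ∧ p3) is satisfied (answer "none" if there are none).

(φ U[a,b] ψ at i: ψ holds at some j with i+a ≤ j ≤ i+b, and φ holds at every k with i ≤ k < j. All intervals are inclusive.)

Evaluate at each i in [0,4]:
  i=0: ✗ (lhs fails at k=0 before rhs at j=1)
  i=1: ✓ (rhs at j=1)
  i=2: ✓ (rhs at j=2)
  i=3: ✗ (no rhs in [3,5])
  i=4: ✗ (no rhs in [4,6])

1, 2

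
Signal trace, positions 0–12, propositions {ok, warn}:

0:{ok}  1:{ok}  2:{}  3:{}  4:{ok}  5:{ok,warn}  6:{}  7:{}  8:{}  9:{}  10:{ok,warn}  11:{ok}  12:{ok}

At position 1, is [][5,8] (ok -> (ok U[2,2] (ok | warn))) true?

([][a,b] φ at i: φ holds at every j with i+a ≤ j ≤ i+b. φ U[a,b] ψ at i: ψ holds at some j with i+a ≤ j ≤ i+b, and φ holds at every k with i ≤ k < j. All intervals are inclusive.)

True

Check (ok -> (ok U[2,2] (ok | warn))) at every j in [6,9]:
  j=6: antecedent false → ✓
  j=7: antecedent false → ✓
  j=8: antecedent false → ✓
  j=9: antecedent false → ✓
All positions satisfy it → formula holds.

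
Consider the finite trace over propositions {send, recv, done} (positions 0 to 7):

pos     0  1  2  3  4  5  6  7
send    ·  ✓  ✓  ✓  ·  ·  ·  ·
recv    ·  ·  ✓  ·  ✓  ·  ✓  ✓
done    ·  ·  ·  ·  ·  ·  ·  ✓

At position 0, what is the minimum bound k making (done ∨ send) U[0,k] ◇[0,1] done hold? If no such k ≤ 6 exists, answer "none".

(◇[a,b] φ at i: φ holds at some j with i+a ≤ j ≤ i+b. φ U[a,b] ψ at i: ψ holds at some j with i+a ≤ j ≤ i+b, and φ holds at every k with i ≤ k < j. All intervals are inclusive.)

Need earliest j ≥ 0 with ◇[0,1] done, and (done ∨ send) at every k in [0,j-1].
  j=0: rhs fails.
  j=1: rhs fails.
  j=2: rhs fails.
  j=3: rhs fails.
  j=4: rhs fails.
  j=5: rhs fails.
  j=6: rhs holds but lhs fails at k=0.
No witness within the range → none.

none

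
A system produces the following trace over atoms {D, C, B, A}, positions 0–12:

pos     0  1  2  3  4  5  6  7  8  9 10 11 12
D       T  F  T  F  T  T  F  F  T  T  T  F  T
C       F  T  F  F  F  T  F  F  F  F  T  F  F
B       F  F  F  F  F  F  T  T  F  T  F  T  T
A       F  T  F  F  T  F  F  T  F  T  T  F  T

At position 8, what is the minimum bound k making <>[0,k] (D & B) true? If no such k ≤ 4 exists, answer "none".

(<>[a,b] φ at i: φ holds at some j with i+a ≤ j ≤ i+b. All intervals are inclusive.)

Scan j = 8,9,… for (D & B):
  j=8: fails
  j=9: holds
First hit at j=9, so smallest k = 9-8 = 1.

1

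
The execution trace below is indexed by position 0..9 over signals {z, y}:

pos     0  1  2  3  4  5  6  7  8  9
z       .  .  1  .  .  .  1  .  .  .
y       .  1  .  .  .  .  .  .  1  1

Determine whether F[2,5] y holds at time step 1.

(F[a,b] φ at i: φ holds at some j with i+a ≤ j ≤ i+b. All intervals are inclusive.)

False

Check y at each j in [3,6]:
  j=3: false
  j=4: false
  j=5: false
  j=6: false
No position in the window satisfies it → formula fails.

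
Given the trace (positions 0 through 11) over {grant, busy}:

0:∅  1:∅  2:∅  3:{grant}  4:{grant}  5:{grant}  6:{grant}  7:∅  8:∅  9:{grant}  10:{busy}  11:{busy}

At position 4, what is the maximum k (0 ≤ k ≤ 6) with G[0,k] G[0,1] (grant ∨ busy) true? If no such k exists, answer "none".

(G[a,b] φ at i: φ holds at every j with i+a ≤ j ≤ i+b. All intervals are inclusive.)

G[0,1] (grant ∨ busy) must hold from j=4 onward; find where it first fails.
  j=4: holds
  j=5: holds
  j=6: fails
Holds on [4,5], so largest k = 1.

1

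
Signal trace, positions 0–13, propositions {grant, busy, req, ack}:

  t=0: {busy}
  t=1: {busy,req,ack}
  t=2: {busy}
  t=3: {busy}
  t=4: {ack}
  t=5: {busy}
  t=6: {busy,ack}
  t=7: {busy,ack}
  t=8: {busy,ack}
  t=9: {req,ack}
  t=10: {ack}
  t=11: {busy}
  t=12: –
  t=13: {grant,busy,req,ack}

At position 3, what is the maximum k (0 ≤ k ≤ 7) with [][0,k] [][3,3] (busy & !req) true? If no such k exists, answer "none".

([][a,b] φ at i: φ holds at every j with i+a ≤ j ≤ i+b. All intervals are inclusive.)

2

[][3,3] (busy & !req) must hold from j=3 onward; find where it first fails.
  j=3: holds
  j=4: holds
  j=5: holds
  j=6: fails
Holds on [3,5], so largest k = 2.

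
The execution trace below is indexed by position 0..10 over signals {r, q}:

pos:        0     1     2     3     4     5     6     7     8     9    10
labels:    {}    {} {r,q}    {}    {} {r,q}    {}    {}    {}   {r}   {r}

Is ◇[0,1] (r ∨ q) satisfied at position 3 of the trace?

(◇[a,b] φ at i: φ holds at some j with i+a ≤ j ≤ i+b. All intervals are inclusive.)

Check (r ∨ q) at each j in [3,4]:
  j=3: false
  j=4: false
No position in the window satisfies it → formula fails.

Does not hold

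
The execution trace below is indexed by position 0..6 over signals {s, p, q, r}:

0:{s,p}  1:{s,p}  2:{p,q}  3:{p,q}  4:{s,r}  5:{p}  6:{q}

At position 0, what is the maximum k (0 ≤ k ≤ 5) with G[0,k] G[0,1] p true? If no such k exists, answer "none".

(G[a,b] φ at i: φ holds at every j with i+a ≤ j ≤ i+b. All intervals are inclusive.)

2

G[0,1] p must hold from j=0 onward; find where it first fails.
  j=0: holds
  j=1: holds
  j=2: holds
  j=3: fails
Holds on [0,2], so largest k = 2.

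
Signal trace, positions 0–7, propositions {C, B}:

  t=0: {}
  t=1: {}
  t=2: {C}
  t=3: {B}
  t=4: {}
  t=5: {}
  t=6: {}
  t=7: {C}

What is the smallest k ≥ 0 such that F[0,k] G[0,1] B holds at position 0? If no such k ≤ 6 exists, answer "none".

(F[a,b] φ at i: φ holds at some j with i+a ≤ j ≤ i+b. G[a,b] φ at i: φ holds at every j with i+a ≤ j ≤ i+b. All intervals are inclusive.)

Scan j = 0,1,… for G[0,1] B:
  j=0: fails
  j=1: fails
  j=2: fails
  j=3: fails
  j=4: fails
  j=5: fails
  j=6: fails
No j in [0,6] satisfies it → none.

none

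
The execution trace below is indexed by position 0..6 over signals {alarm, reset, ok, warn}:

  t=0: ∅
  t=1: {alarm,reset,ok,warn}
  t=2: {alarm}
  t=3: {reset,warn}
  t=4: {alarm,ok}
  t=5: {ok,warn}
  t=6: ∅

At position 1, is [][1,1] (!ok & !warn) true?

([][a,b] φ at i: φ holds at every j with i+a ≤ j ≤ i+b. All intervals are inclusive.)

True

Check (!ok & !warn) at every j in [2,2]:
  j=2: true
All positions satisfy it → formula holds.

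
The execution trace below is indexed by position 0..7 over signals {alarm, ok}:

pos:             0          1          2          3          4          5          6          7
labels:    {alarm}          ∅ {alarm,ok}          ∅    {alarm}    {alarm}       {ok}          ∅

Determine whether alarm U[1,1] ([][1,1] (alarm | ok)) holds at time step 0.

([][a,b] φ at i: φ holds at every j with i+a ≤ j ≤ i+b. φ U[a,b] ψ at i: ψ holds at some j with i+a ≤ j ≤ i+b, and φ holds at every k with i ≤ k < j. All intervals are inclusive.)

Yes

Need some j in [1,1] with [][1,1] (alarm | ok), and alarm at every k in [0,j-1].
  j=1: [][1,1] (alarm | ok) holds; alarm holds at every k in [0,0] → satisfied.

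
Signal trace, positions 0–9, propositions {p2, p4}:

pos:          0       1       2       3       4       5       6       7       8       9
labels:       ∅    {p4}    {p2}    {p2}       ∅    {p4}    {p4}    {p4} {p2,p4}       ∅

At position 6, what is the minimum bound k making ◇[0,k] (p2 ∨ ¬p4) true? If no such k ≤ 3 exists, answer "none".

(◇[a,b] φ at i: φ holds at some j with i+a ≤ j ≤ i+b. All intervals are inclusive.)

2

Scan j = 6,7,… for (p2 ∨ ¬p4):
  j=6: fails
  j=7: fails
  j=8: holds
First hit at j=8, so smallest k = 8-6 = 2.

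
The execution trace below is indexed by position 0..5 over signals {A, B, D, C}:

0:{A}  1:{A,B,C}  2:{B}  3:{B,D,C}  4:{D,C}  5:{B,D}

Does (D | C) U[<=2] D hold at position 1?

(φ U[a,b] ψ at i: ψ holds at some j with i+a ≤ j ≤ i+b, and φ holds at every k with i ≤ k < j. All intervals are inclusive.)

Need some j in [1,3] with D, and (D | C) at every k in [1,j-1].
  j=1: D false.
  j=2: D false.
  j=3: D holds, but (D | C) fails at k=2 → not this j.
No j in the window works → until fails.

False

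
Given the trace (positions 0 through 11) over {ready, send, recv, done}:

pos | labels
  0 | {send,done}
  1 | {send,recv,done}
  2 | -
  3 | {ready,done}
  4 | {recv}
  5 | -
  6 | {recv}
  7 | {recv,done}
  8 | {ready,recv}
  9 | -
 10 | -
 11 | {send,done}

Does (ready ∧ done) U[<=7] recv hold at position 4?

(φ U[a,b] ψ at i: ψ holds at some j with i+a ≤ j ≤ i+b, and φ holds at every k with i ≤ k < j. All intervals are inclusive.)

Need some j in [4,11] with recv, and (ready ∧ done) at every k in [4,j-1].
  j=4: recv holds; no prefix to check → satisfied.

Yes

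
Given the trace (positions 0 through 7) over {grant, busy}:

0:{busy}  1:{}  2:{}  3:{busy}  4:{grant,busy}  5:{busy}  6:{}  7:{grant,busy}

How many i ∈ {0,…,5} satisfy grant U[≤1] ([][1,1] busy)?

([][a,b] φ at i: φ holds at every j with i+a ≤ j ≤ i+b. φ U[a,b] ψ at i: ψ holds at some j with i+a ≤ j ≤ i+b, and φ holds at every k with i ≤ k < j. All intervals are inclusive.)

3

Evaluate at each i in [0,5]:
  i=0: ✗ (no rhs in [0,1])
  i=1: ✗ (lhs fails at k=1 before rhs at j=2)
  i=2: ✓ (rhs at j=2)
  i=3: ✓ (rhs at j=3)
  i=4: ✓ (rhs at j=4)
  i=5: ✗ (lhs fails at k=5 before rhs at j=6)
Positions where it holds: {2, 3, 4} → 3.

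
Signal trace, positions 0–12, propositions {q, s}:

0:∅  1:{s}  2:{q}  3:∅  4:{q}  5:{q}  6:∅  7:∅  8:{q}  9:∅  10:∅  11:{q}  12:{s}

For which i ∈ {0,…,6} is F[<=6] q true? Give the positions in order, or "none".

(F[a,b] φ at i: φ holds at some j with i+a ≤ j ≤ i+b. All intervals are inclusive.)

0, 1, 2, 3, 4, 5, 6

Evaluate at each i in [0,6]:
  i=0: ✓ (witness j=2)
  i=1: ✓ (witness j=2)
  i=2: ✓ (witness j=2)
  i=3: ✓ (witness j=4)
  i=4: ✓ (witness j=4)
  i=5: ✓ (witness j=5)
  i=6: ✓ (witness j=8)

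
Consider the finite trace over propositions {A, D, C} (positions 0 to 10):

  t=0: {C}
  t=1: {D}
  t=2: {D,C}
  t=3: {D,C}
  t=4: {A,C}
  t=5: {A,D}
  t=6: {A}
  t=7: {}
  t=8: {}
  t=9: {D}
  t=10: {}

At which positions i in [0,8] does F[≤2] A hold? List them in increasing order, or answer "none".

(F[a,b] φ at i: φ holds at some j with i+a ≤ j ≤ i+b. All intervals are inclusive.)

2, 3, 4, 5, 6

Evaluate at each i in [0,8]:
  i=0: ✗ (none in [0,2])
  i=1: ✗ (none in [1,3])
  i=2: ✓ (witness j=4)
  i=3: ✓ (witness j=4)
  i=4: ✓ (witness j=4)
  i=5: ✓ (witness j=5)
  i=6: ✓ (witness j=6)
  i=7: ✗ (none in [7,9])
  i=8: ✗ (none in [8,10])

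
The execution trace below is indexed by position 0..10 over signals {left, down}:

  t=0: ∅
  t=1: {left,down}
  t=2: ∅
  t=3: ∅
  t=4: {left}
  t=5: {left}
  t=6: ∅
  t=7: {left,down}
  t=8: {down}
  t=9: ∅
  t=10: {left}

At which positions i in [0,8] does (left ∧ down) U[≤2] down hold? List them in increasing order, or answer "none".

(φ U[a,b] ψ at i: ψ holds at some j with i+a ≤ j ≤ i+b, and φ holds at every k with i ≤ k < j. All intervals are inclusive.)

1, 7, 8

Evaluate at each i in [0,8]:
  i=0: ✗ (lhs fails at k=0 before rhs at j=1)
  i=1: ✓ (rhs at j=1)
  i=2: ✗ (no rhs in [2,4])
  i=3: ✗ (no rhs in [3,5])
  i=4: ✗ (no rhs in [4,6])
  i=5: ✗ (lhs fails at k=5 before rhs at j=7)
  i=6: ✗ (lhs fails at k=6 before rhs at j=7)
  i=7: ✓ (rhs at j=7)
  i=8: ✓ (rhs at j=8)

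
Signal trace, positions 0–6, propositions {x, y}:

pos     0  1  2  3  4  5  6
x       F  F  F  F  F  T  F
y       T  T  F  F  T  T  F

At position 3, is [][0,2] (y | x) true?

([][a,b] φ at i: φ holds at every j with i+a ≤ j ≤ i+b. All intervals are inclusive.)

Check (y | x) at every j in [3,5]:
  j=3: false
  j=4: true
  j=5: true
Fails at j=3 → formula fails.

No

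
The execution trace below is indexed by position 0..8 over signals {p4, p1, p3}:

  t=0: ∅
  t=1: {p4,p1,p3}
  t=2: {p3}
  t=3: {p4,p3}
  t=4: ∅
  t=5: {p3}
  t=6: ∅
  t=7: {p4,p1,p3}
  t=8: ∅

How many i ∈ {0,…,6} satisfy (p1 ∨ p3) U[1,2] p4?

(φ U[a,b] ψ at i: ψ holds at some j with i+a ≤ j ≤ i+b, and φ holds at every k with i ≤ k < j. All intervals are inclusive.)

2

Evaluate at each i in [0,6]:
  i=0: ✗ (lhs fails at k=0 before rhs at j=1)
  i=1: ✓ (rhs at j=3; lhs holds on [1,2])
  i=2: ✓ (rhs at j=3; lhs holds on [2,2])
  i=3: ✗ (no rhs in [4,5])
  i=4: ✗ (no rhs in [5,6])
  i=5: ✗ (lhs fails at k=6 before rhs at j=7)
  i=6: ✗ (lhs fails at k=6 before rhs at j=7)
Positions where it holds: {1, 2} → 2.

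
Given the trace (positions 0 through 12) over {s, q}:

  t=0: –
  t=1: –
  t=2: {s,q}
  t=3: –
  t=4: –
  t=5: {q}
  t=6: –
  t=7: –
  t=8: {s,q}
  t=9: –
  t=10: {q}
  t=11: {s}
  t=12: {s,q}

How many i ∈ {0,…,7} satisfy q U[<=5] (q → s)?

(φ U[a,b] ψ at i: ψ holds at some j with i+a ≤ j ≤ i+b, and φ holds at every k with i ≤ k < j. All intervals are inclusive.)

8

Evaluate at each i in [0,7]:
  i=0: ✓ (rhs at j=0)
  i=1: ✓ (rhs at j=1)
  i=2: ✓ (rhs at j=2)
  i=3: ✓ (rhs at j=3)
  i=4: ✓ (rhs at j=4)
  i=5: ✓ (rhs at j=6; lhs holds on [5,5])
  i=6: ✓ (rhs at j=6)
  i=7: ✓ (rhs at j=7)
Positions where it holds: {0, 1, 2, 3, 4, 5, 6, 7} → 8.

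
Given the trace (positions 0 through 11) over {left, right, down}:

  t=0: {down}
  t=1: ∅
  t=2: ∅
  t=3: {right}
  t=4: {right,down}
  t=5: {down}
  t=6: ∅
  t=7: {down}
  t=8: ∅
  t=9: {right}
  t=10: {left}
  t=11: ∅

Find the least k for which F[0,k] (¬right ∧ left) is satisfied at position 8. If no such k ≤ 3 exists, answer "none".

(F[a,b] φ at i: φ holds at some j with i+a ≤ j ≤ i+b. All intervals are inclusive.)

2

Scan j = 8,9,… for (¬right ∧ left):
  j=8: fails
  j=9: fails
  j=10: holds
First hit at j=10, so smallest k = 10-8 = 2.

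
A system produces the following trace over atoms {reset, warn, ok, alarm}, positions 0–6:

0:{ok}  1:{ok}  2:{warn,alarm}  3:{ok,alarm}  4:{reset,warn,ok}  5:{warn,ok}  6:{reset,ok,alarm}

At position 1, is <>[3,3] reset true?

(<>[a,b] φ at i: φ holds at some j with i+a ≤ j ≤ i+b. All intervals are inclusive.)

Check reset at each j in [4,4]:
  j=4: true
Found at j=4 → formula holds.

True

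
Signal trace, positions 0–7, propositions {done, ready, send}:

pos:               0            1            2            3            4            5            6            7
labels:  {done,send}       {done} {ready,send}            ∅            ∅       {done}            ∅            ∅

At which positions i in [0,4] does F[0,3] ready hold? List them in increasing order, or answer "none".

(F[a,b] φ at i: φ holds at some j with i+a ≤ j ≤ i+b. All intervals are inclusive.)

0, 1, 2

Evaluate at each i in [0,4]:
  i=0: ✓ (witness j=2)
  i=1: ✓ (witness j=2)
  i=2: ✓ (witness j=2)
  i=3: ✗ (none in [3,6])
  i=4: ✗ (none in [4,7])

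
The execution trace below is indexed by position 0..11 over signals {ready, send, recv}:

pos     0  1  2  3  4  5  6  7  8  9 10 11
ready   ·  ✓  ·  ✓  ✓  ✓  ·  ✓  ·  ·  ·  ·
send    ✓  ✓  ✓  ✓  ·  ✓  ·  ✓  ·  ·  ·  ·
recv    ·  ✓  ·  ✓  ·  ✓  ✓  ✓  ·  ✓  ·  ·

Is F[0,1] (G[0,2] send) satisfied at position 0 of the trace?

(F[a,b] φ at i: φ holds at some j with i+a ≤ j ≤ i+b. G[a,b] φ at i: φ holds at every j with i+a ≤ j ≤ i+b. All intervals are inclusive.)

Check G[0,2] send at each j in [0,1]:
  j=0: holds on [0,2]
  j=1: holds on [1,3]
Found at j=0 → formula holds.

True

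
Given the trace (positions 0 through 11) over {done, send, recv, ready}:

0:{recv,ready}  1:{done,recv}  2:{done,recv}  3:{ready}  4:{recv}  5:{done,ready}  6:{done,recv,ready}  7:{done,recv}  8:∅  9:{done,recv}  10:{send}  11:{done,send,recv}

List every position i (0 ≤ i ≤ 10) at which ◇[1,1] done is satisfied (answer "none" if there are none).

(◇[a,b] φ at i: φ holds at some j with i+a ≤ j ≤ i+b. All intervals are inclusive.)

Evaluate at each i in [0,10]:
  i=0: ✓ (witness j=1)
  i=1: ✓ (witness j=2)
  i=2: ✗ (none in [3,3])
  i=3: ✗ (none in [4,4])
  i=4: ✓ (witness j=5)
  i=5: ✓ (witness j=6)
  i=6: ✓ (witness j=7)
  i=7: ✗ (none in [8,8])
  i=8: ✓ (witness j=9)
  i=9: ✗ (none in [10,10])
  i=10: ✓ (witness j=11)

0, 1, 4, 5, 6, 8, 10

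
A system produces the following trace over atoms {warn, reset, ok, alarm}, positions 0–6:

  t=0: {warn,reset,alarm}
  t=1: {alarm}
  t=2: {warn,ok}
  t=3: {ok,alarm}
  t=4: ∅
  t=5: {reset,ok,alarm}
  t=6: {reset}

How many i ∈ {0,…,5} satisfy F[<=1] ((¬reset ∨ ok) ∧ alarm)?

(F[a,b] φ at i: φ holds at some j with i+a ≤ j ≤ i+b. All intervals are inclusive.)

Evaluate at each i in [0,5]:
  i=0: ✓ (witness j=1)
  i=1: ✓ (witness j=1)
  i=2: ✓ (witness j=3)
  i=3: ✓ (witness j=3)
  i=4: ✓ (witness j=5)
  i=5: ✓ (witness j=5)
Positions where it holds: {0, 1, 2, 3, 4, 5} → 6.

6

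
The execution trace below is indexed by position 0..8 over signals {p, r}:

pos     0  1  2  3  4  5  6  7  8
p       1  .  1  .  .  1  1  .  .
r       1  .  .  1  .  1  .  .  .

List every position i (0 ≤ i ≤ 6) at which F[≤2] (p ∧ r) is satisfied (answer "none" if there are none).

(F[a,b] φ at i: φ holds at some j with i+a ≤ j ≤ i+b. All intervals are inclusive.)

0, 3, 4, 5

Evaluate at each i in [0,6]:
  i=0: ✓ (witness j=0)
  i=1: ✗ (none in [1,3])
  i=2: ✗ (none in [2,4])
  i=3: ✓ (witness j=5)
  i=4: ✓ (witness j=5)
  i=5: ✓ (witness j=5)
  i=6: ✗ (none in [6,8])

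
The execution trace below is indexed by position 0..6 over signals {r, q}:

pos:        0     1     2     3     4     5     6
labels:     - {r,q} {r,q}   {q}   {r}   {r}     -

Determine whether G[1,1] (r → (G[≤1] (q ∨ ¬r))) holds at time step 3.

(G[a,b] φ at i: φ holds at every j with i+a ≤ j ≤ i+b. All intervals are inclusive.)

Check (r → (G[≤1] (q ∨ ¬r))) at every j in [4,4]:
  j=4: antecedent true; consequent fails at 4 → ✗
Fails at j=4 → formula fails.

Does not hold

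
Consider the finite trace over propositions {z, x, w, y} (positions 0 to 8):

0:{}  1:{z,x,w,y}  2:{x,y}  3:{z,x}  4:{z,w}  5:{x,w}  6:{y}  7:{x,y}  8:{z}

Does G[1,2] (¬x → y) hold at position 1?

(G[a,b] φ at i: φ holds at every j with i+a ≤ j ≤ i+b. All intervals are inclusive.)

Check (¬x → y) at every j in [2,3]:
  j=2: antecedent false → ✓
  j=3: antecedent false → ✓
All positions satisfy it → formula holds.

Yes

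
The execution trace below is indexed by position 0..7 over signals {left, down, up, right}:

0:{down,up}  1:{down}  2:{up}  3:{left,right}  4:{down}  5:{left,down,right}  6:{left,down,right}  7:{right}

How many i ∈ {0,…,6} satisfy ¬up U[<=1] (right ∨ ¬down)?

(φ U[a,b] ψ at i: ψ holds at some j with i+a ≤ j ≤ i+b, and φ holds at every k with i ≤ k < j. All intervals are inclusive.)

Evaluate at each i in [0,6]:
  i=0: ✗ (no rhs in [0,1])
  i=1: ✓ (rhs at j=2; lhs holds on [1,1])
  i=2: ✓ (rhs at j=2)
  i=3: ✓ (rhs at j=3)
  i=4: ✓ (rhs at j=5; lhs holds on [4,4])
  i=5: ✓ (rhs at j=5)
  i=6: ✓ (rhs at j=6)
Positions where it holds: {1, 2, 3, 4, 5, 6} → 6.

6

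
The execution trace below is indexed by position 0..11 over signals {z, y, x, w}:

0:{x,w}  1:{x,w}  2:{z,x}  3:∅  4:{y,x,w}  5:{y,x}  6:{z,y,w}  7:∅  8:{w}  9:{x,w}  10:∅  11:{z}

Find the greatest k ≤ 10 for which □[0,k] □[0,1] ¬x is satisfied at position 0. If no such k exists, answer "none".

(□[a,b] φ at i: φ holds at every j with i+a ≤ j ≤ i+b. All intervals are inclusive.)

none

□[0,1] ¬x must hold from j=0 onward; find where it first fails.
  j=0: fails → no k works.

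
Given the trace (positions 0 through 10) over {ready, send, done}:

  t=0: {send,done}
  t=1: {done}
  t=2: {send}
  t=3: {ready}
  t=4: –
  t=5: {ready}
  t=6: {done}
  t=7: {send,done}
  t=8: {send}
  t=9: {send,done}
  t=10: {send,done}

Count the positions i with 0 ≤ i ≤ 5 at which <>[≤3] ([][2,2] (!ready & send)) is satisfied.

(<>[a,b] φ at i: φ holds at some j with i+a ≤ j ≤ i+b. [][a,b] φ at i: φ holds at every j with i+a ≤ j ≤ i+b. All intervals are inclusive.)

5

Evaluate at each i in [0,5]:
  i=0: ✓ (witness j=0)
  i=1: ✗ (none in [1,4])
  i=2: ✓ (witness j=5)
  i=3: ✓ (witness j=5)
  i=4: ✓ (witness j=5)
  i=5: ✓ (witness j=5)
Positions where it holds: {0, 2, 3, 4, 5} → 5.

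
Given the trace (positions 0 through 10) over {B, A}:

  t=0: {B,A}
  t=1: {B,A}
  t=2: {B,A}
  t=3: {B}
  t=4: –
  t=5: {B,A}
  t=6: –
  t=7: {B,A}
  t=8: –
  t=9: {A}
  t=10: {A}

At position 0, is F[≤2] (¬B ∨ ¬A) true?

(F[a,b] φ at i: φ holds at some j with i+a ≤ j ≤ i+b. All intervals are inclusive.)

Check (¬B ∨ ¬A) at each j in [0,2]:
  j=0: false
  j=1: false
  j=2: false
No position in the window satisfies it → formula fails.

Does not hold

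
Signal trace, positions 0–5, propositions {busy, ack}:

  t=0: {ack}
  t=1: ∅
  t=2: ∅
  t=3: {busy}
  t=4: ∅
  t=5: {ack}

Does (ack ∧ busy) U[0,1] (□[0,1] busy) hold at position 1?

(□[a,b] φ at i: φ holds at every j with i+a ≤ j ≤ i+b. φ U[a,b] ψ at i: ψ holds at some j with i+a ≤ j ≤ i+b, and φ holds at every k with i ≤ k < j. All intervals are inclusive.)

Need some j in [1,2] with □[0,1] busy, and (ack ∧ busy) at every k in [1,j-1].
  j=1: □[0,1] busy — fails at 1.
  j=2: □[0,1] busy — fails at 2.
No j in the window works → until fails.

Does not hold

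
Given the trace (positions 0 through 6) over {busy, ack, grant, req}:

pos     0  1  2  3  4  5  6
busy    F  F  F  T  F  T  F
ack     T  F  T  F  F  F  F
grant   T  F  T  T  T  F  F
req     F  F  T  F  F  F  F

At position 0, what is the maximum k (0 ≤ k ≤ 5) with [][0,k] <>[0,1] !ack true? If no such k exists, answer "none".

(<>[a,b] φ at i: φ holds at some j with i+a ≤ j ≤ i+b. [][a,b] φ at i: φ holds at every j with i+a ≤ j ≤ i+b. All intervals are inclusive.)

5

<>[0,1] !ack must hold from j=0 onward; find where it first fails.
  j=0: holds
  j=1: holds
  j=2: holds
  j=3: holds
  j=4: holds
  j=5: holds
Holds through j=5; largest k = 5.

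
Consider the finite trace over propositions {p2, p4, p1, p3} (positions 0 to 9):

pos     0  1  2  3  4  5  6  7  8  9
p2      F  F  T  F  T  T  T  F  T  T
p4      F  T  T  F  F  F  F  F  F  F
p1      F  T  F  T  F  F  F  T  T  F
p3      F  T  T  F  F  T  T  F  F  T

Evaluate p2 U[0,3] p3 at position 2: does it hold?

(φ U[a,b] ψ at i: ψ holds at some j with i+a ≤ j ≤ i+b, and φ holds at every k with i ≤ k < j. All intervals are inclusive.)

Yes

Need some j in [2,5] with p3, and p2 at every k in [2,j-1].
  j=2: p3 holds; no prefix to check → satisfied.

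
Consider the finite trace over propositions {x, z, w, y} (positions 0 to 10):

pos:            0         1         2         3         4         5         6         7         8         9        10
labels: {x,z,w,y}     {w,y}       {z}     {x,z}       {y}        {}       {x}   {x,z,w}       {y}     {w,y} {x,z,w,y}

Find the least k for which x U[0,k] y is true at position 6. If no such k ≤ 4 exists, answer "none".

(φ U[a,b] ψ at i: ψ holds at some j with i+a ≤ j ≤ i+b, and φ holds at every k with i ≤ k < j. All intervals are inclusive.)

2

Need earliest j ≥ 6 with y, and x at every k in [6,j-1].
  j=6: rhs fails.
  j=7: rhs fails.
  j=8: rhs holds; lhs holds on [6,7]. k = 2.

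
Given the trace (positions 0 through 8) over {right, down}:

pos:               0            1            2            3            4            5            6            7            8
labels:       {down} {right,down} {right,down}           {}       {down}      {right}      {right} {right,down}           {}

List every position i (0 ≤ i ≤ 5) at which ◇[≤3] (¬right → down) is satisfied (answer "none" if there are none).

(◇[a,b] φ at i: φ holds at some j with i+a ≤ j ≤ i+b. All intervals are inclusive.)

0, 1, 2, 3, 4, 5

Evaluate at each i in [0,5]:
  i=0: ✓ (witness j=0)
  i=1: ✓ (witness j=1)
  i=2: ✓ (witness j=2)
  i=3: ✓ (witness j=4)
  i=4: ✓ (witness j=4)
  i=5: ✓ (witness j=5)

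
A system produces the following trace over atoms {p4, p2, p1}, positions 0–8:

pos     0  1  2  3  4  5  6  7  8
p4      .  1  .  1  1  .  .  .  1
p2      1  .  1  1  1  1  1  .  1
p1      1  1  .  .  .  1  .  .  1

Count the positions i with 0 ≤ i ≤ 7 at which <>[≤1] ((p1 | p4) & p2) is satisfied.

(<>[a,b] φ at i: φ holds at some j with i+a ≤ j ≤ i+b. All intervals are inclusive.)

6

Evaluate at each i in [0,7]:
  i=0: ✓ (witness j=0)
  i=1: ✗ (none in [1,2])
  i=2: ✓ (witness j=3)
  i=3: ✓ (witness j=3)
  i=4: ✓ (witness j=4)
  i=5: ✓ (witness j=5)
  i=6: ✗ (none in [6,7])
  i=7: ✓ (witness j=8)
Positions where it holds: {0, 2, 3, 4, 5, 7} → 6.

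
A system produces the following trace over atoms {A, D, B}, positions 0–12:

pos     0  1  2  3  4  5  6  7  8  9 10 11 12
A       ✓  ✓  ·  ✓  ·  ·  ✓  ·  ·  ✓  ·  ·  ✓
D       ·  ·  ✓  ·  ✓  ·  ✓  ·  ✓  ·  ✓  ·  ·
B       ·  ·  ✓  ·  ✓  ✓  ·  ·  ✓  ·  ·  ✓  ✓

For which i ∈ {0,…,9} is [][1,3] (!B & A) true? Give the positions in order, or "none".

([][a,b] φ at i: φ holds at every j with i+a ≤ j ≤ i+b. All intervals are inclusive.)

none

Evaluate at each i in [0,9]:
  i=0: ✗ (fails at j=2)
  i=1: ✗ (fails at j=2)
  i=2: ✗ (fails at j=4)
  i=3: ✗ (fails at j=4)
  i=4: ✗ (fails at j=5)
  i=5: ✗ (fails at j=7)
  i=6: ✗ (fails at j=7)
  i=7: ✗ (fails at j=8)
  i=8: ✗ (fails at j=10)
  i=9: ✗ (fails at j=10)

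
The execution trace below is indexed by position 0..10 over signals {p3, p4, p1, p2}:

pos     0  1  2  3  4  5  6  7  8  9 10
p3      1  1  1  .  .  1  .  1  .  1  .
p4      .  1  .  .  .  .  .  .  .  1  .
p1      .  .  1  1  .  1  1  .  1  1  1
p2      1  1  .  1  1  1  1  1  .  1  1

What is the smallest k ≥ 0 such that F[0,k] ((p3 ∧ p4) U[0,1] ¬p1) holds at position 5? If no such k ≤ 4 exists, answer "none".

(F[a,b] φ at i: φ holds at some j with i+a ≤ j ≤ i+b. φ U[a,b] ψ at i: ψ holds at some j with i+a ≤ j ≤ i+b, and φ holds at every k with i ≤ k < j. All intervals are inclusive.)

Scan j = 5,6,… for ((p3 ∧ p4) U[0,1] ¬p1):
  j=5: fails
  j=6: fails
  j=7: holds
First hit at j=7, so smallest k = 7-5 = 2.

2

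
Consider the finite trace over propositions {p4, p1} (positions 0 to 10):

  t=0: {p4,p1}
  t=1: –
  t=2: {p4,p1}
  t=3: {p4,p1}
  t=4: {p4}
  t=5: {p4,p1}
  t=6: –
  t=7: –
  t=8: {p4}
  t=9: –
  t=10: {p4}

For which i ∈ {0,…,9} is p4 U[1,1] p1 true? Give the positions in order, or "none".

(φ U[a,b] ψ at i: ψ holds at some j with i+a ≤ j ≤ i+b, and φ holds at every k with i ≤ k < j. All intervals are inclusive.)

Evaluate at each i in [0,9]:
  i=0: ✗ (no rhs in [1,1])
  i=1: ✗ (lhs fails at k=1 before rhs at j=2)
  i=2: ✓ (rhs at j=3; lhs holds on [2,2])
  i=3: ✗ (no rhs in [4,4])
  i=4: ✓ (rhs at j=5; lhs holds on [4,4])
  i=5: ✗ (no rhs in [6,6])
  i=6: ✗ (no rhs in [7,7])
  i=7: ✗ (no rhs in [8,8])
  i=8: ✗ (no rhs in [9,9])
  i=9: ✗ (no rhs in [10,10])

2, 4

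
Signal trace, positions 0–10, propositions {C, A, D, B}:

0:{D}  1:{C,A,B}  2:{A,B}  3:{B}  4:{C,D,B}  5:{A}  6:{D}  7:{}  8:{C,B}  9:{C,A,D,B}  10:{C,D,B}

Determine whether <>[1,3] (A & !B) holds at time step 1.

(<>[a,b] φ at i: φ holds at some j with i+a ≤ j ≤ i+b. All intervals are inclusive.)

False

Check (A & !B) at each j in [2,4]:
  j=2: false
  j=3: false
  j=4: false
No position in the window satisfies it → formula fails.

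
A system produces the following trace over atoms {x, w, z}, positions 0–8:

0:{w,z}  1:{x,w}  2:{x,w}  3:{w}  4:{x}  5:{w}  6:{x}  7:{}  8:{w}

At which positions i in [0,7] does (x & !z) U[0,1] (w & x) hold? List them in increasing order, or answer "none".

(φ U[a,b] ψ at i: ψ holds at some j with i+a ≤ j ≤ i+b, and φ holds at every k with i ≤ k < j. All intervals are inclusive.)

Evaluate at each i in [0,7]:
  i=0: ✗ (lhs fails at k=0 before rhs at j=1)
  i=1: ✓ (rhs at j=1)
  i=2: ✓ (rhs at j=2)
  i=3: ✗ (no rhs in [3,4])
  i=4: ✗ (no rhs in [4,5])
  i=5: ✗ (no rhs in [5,6])
  i=6: ✗ (no rhs in [6,7])
  i=7: ✗ (no rhs in [7,8])

1, 2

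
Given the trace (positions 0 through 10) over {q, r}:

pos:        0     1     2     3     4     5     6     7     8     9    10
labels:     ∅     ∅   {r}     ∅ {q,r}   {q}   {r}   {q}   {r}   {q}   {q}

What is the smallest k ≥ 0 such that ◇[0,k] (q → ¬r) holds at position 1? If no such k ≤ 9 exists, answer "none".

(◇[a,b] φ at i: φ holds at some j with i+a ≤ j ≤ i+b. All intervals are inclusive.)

0

Scan j = 1,2,… for (q → ¬r):
  j=1: holds
First hit at j=1, so smallest k = 1-1 = 0.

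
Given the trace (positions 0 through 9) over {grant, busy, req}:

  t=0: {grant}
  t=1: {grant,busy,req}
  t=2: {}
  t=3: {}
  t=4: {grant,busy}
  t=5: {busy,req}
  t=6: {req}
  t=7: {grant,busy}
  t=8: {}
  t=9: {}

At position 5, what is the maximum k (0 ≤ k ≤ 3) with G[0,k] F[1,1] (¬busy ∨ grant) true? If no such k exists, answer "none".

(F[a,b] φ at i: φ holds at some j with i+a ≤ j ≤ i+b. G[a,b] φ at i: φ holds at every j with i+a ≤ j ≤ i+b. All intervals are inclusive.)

F[1,1] (¬busy ∨ grant) must hold from j=5 onward; find where it first fails.
  j=5: holds
  j=6: holds
  j=7: holds
  j=8: holds
Holds through j=8; largest k = 3.

3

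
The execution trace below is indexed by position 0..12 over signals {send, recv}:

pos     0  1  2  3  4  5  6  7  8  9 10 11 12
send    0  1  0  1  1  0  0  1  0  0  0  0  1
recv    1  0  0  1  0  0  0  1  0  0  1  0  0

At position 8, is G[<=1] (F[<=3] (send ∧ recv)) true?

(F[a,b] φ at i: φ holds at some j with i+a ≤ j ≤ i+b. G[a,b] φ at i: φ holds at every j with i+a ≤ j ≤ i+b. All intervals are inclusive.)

Check F[<=3] (send ∧ recv) at every j in [8,9]:
  j=8: fails (none in [8,11])
  j=9: fails (none in [9,12])
Fails at j=8 → formula fails.

Does not hold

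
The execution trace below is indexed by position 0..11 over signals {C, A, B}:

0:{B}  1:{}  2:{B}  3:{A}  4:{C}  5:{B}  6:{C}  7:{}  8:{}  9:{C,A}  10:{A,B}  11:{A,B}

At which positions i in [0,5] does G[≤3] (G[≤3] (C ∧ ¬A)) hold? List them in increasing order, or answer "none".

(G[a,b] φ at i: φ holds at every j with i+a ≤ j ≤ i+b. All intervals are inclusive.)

none

Evaluate at each i in [0,5]:
  i=0: ✗ (fails at j=0)
  i=1: ✗ (fails at j=1)
  i=2: ✗ (fails at j=2)
  i=3: ✗ (fails at j=3)
  i=4: ✗ (fails at j=4)
  i=5: ✗ (fails at j=5)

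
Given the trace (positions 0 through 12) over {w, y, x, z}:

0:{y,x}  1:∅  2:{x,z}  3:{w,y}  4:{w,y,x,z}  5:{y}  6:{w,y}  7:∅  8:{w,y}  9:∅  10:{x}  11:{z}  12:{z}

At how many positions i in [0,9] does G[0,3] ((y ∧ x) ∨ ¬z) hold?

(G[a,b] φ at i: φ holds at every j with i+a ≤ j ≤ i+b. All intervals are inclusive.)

Evaluate at each i in [0,9]:
  i=0: ✗ (fails at j=2)
  i=1: ✗ (fails at j=2)
  i=2: ✗ (fails at j=2)
  i=3: ✓ (all of [3,6])
  i=4: ✓ (all of [4,7])
  i=5: ✓ (all of [5,8])
  i=6: ✓ (all of [6,9])
  i=7: ✓ (all of [7,10])
  i=8: ✗ (fails at j=11)
  i=9: ✗ (fails at j=11)
Positions where it holds: {3, 4, 5, 6, 7} → 5.

5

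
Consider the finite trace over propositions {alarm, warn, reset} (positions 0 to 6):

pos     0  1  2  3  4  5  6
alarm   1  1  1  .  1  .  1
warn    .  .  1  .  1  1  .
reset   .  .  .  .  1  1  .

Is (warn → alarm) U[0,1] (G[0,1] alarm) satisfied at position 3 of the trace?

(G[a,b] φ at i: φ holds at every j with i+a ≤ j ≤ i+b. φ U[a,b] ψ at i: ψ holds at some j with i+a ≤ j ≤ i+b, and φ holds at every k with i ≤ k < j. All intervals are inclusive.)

Need some j in [3,4] with G[0,1] alarm, and (warn → alarm) at every k in [3,j-1].
  j=3: G[0,1] alarm — fails at 3.
  j=4: G[0,1] alarm — fails at 5.
No j in the window works → until fails.

False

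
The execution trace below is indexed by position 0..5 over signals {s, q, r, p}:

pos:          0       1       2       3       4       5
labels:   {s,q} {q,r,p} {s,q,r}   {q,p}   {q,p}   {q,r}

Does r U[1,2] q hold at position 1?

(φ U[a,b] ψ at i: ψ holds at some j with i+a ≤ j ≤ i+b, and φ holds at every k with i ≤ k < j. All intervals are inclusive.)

Need some j in [2,3] with q, and r at every k in [1,j-1].
  j=2: q holds; r holds at every k in [1,1] → satisfied.

Holds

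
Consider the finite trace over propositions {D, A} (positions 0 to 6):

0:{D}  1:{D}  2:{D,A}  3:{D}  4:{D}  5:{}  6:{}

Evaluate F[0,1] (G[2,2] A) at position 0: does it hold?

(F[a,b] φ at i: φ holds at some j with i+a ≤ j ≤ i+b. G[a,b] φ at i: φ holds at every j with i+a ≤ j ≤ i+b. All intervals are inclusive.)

True

Check G[2,2] A at each j in [0,1]:
  j=0: holds on [2,2]
  j=1: fails at 3
Found at j=0 → formula holds.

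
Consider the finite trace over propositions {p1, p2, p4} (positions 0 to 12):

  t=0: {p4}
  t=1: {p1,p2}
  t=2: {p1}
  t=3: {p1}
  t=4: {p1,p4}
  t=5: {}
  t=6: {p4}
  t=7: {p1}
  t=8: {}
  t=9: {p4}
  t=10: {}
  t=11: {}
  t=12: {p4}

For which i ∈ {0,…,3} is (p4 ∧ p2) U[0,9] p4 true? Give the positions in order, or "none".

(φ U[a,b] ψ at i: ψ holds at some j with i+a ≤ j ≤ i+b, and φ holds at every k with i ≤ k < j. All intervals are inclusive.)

0

Evaluate at each i in [0,3]:
  i=0: ✓ (rhs at j=0)
  i=1: ✗ (lhs fails at k=1 before rhs at j=4)
  i=2: ✗ (lhs fails at k=2 before rhs at j=4)
  i=3: ✗ (lhs fails at k=3 before rhs at j=4)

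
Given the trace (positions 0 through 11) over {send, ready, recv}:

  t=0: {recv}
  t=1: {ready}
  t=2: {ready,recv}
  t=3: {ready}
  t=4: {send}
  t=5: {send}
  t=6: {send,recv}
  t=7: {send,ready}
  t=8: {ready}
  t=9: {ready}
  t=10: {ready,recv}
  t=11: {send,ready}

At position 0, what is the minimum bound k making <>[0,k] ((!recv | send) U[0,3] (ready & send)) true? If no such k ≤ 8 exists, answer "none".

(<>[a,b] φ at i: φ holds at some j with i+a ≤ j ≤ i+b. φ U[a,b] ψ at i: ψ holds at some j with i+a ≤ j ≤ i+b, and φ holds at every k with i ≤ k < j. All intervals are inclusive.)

4

Scan j = 0,1,… for ((!recv | send) U[0,3] (ready & send)):
  j=0: fails
  j=1: fails
  j=2: fails
  j=3: fails
  j=4: holds
First hit at j=4, so smallest k = 4-0 = 4.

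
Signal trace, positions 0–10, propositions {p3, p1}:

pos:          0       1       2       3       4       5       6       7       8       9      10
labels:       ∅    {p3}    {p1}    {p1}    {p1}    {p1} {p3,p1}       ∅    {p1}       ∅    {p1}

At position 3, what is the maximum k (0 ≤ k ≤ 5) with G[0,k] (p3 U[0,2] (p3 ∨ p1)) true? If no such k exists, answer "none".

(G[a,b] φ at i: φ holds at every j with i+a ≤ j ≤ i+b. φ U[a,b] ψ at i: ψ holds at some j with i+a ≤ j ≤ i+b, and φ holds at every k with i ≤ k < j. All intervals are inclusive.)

3

(p3 U[0,2] (p3 ∨ p1)) must hold from j=3 onward; find where it first fails.
  j=3: holds
  j=4: holds
  j=5: holds
  j=6: holds
  j=7: fails
Holds on [3,6], so largest k = 3.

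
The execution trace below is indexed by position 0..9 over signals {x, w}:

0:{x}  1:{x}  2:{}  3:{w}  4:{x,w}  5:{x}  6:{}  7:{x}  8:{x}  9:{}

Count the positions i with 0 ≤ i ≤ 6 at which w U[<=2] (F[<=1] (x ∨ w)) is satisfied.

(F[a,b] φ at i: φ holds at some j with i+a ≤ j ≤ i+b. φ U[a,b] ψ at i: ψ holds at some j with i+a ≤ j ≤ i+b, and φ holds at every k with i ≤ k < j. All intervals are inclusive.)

7

Evaluate at each i in [0,6]:
  i=0: ✓ (rhs at j=0)
  i=1: ✓ (rhs at j=1)
  i=2: ✓ (rhs at j=2)
  i=3: ✓ (rhs at j=3)
  i=4: ✓ (rhs at j=4)
  i=5: ✓ (rhs at j=5)
  i=6: ✓ (rhs at j=6)
Positions where it holds: {0, 1, 2, 3, 4, 5, 6} → 7.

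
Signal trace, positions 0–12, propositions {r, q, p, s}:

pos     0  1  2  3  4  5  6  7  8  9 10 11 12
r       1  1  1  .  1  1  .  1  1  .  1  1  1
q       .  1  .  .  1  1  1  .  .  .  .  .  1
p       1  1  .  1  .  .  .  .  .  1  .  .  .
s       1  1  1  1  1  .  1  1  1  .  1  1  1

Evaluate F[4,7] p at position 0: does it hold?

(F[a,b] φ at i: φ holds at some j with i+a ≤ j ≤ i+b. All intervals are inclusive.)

Check p at each j in [4,7]:
  j=4: false
  j=5: false
  j=6: false
  j=7: false
No position in the window satisfies it → formula fails.

Does not hold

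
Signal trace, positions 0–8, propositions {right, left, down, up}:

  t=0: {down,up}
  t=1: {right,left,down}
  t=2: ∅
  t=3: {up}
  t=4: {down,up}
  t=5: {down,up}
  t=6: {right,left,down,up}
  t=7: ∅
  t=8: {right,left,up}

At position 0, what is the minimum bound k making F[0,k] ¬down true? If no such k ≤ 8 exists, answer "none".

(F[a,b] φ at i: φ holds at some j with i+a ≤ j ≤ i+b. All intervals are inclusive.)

2

Scan j = 0,1,… for ¬down:
  j=0: fails
  j=1: fails
  j=2: holds
First hit at j=2, so smallest k = 2-0 = 2.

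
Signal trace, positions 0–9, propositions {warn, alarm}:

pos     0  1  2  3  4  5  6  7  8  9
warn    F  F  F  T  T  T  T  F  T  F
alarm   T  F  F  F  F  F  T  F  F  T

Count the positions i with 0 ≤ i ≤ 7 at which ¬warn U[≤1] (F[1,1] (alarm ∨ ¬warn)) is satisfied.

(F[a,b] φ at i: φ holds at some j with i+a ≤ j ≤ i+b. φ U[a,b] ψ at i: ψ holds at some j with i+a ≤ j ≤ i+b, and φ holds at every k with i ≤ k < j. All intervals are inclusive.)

Evaluate at each i in [0,7]:
  i=0: ✓ (rhs at j=0)
  i=1: ✓ (rhs at j=1)
  i=2: ✗ (no rhs in [2,3])
  i=3: ✗ (no rhs in [3,4])
  i=4: ✗ (lhs fails at k=4 before rhs at j=5)
  i=5: ✓ (rhs at j=5)
  i=6: ✓ (rhs at j=6)
  i=7: ✓ (rhs at j=8; lhs holds on [7,7])
Positions where it holds: {0, 1, 5, 6, 7} → 5.

5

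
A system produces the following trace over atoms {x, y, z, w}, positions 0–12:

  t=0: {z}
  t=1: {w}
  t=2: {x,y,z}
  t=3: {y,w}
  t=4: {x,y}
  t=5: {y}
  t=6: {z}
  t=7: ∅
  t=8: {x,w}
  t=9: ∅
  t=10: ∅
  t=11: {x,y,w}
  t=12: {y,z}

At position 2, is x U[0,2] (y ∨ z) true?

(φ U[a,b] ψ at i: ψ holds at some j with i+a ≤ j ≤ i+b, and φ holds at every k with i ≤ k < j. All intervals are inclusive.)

Need some j in [2,4] with (y ∨ z), and x at every k in [2,j-1].
  j=2: (y ∨ z) holds; no prefix to check → satisfied.

Holds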